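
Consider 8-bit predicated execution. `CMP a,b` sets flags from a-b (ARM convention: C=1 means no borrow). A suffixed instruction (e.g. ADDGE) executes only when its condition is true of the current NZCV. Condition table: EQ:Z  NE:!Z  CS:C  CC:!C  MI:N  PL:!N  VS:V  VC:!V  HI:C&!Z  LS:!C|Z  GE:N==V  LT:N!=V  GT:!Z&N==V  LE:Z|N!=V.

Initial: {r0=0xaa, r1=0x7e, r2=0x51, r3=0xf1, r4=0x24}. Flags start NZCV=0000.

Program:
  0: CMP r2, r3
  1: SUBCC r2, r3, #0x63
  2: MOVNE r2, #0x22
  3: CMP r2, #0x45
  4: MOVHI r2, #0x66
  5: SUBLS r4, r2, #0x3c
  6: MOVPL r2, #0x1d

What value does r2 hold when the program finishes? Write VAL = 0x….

[0] flags=0000 → (cmp)
[1] flags=0000 CC?T → r2=0x8e
[2] flags=0000 NE?T → r2=0x22
[3] flags=1000 → (cmp)
[4] flags=1000 HI?F → skip
[5] flags=1000 LS?T → r4=0xe6
[6] flags=1000 PL?F → skip

VAL = 0x22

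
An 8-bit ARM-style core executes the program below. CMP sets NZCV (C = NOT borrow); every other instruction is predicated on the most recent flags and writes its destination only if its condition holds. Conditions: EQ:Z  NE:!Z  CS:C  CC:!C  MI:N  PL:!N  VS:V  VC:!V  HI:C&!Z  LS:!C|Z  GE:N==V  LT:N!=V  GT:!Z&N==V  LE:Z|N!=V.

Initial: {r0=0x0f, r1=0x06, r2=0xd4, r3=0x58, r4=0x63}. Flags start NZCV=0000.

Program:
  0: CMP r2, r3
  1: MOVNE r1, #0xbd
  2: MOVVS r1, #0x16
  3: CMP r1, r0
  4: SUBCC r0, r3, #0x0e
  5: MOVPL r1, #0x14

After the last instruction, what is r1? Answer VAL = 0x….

VAL = 0x14

0: ✓ CMP  NZCV=0011
1: ✓ MOVNE  r1←0xbd
2: ✓ MOVVS  r1←0x16
3: ✓ CMP  NZCV=0010
4: · SUBCC
5: ✓ MOVPL  r1←0x14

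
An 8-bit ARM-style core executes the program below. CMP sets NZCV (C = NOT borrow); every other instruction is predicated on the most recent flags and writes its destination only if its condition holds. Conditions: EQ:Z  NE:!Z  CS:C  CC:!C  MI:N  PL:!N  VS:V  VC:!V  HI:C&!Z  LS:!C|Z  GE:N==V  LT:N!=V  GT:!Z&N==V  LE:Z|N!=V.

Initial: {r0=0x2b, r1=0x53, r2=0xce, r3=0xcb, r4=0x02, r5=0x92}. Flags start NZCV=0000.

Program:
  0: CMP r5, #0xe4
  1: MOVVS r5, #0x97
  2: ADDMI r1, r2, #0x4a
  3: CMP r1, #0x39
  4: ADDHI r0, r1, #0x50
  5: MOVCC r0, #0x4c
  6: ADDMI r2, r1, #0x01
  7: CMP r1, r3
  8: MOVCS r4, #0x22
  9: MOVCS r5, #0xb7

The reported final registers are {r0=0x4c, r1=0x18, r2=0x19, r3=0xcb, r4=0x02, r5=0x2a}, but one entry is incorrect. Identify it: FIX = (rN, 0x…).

0: ✓ CMP  NZCV=1000
1: · MOVVS
2: ✓ ADDMI  r1←0x18
3: ✓ CMP  NZCV=1000
4: · ADDHI
5: ✓ MOVCC  r0←0x4c
6: ✓ ADDMI  r2←0x19
7: ✓ CMP  NZCV=0000
8: · MOVCS
9: · MOVCS

FIX = (r5, 0x92)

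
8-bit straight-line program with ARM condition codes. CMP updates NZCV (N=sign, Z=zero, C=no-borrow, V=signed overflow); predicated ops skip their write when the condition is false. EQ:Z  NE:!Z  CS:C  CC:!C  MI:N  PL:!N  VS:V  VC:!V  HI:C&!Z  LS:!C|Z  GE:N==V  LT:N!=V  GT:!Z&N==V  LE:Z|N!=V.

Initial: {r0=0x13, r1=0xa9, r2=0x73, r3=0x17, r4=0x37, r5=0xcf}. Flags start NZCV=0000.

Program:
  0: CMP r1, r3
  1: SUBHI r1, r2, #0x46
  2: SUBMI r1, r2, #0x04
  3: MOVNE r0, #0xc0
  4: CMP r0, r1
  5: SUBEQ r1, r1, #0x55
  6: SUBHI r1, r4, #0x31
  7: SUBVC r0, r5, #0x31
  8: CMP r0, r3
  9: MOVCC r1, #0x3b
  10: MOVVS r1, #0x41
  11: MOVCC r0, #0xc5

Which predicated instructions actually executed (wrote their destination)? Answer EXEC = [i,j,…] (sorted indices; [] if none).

EXEC = [1,2,3,6]

0: ✓ CMP  NZCV=1010
1: ✓ SUBHI  r1←0x2d
2: ✓ SUBMI  r1←0x6f
3: ✓ MOVNE  r0←0xc0
4: ✓ CMP  NZCV=0011
5: · SUBEQ
6: ✓ SUBHI  r1←0x06
7: · SUBVC
8: ✓ CMP  NZCV=1010
9: · MOVCC
10: · MOVVS
11: · MOVCC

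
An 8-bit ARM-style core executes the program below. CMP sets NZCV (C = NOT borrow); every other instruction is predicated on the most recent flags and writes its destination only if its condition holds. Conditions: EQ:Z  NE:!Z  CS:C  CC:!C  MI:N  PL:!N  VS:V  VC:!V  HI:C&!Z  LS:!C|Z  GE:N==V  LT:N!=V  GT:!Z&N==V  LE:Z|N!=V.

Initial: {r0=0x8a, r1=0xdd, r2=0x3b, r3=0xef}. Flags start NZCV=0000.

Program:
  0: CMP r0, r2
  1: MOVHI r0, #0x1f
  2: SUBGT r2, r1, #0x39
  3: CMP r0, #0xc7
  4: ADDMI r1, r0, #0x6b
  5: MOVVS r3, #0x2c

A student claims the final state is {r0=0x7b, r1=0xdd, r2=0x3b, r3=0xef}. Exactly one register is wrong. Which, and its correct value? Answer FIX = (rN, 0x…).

FIX = (r0, 0x1f)

0: ✓ CMP  NZCV=0011
1: ✓ MOVHI  r0←0x1f
2: · SUBGT
3: ✓ CMP  NZCV=0000
4: · ADDMI
5: · MOVVS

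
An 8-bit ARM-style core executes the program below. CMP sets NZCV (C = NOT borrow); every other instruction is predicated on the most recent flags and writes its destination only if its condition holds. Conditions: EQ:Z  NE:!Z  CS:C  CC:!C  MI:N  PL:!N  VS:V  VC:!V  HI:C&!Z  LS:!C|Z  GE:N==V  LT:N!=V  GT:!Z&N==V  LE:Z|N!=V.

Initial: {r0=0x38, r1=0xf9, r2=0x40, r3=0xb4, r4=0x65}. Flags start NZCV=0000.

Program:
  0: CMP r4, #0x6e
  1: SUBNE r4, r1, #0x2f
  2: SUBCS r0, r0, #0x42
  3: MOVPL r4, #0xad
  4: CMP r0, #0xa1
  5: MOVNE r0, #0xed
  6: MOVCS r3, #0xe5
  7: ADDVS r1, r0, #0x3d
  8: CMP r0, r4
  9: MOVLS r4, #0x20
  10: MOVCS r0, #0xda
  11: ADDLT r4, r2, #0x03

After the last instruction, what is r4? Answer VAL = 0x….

VAL = 0xca

[0] flags=1000 → (cmp)
[1] flags=1000 NE?T → r4=0xca
[2] flags=1000 CS?F → skip
[3] flags=1000 PL?F → skip
[4] flags=1001 → (cmp)
[5] flags=1001 NE?T → r0=0xed
[6] flags=1001 CS?F → skip
[7] flags=1001 VS?T → r1=0x2a
[8] flags=0010 → (cmp)
[9] flags=0010 LS?F → skip
[10] flags=0010 CS?T → r0=0xda
[11] flags=0010 LT?F → skip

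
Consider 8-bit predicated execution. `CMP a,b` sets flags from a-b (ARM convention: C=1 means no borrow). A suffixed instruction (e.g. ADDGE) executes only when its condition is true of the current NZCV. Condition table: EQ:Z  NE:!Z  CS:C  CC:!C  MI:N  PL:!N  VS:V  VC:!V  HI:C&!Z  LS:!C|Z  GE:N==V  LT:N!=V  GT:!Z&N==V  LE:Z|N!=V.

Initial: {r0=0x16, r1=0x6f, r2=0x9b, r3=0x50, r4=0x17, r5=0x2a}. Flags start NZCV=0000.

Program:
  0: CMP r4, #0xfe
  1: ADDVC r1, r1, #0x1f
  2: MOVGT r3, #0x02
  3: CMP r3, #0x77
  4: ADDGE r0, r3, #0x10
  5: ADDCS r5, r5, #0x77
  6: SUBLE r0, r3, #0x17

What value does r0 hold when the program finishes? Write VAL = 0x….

[0] flags=0000 → (cmp)
[1] flags=0000 VC?T → r1=0x8e
[2] flags=0000 GT?T → r3=0x02
[3] flags=1000 → (cmp)
[4] flags=1000 GE?F → skip
[5] flags=1000 CS?F → skip
[6] flags=1000 LE?T → r0=0xeb

VAL = 0xeb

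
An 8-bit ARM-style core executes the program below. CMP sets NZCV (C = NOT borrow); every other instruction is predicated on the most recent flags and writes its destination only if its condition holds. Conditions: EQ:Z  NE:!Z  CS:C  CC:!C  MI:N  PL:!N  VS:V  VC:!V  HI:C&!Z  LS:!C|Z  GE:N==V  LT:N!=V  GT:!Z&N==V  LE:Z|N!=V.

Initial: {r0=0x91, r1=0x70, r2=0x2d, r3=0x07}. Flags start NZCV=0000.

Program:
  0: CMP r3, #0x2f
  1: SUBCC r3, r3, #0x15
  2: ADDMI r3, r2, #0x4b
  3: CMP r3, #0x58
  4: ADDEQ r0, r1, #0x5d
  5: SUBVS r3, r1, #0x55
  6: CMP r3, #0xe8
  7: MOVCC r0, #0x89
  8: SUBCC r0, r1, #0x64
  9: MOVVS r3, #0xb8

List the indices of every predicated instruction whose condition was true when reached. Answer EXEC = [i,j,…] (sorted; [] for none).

EXEC = [1,2,7,8,9]

0: ✓ CMP  NZCV=1000
1: ✓ SUBCC  r3←0xf2
2: ✓ ADDMI  r3←0x78
3: ✓ CMP  NZCV=0010
4: · ADDEQ
5: · SUBVS
6: ✓ CMP  NZCV=1001
7: ✓ MOVCC  r0←0x89
8: ✓ SUBCC  r0←0x0c
9: ✓ MOVVS  r3←0xb8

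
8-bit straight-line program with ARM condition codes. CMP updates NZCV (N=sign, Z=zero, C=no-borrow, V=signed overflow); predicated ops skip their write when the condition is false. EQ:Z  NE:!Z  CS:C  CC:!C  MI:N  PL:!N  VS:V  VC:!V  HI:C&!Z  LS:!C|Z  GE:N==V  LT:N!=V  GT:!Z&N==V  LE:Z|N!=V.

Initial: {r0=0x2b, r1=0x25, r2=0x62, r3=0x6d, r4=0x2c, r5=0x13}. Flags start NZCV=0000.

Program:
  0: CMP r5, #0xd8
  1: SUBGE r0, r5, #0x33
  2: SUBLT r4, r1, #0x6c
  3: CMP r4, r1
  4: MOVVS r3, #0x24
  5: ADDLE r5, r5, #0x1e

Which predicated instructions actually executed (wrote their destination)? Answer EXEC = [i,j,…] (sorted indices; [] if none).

0: ✓ CMP  NZCV=0000
1: ✓ SUBGE  r0←0xe0
2: · SUBLT
3: ✓ CMP  NZCV=0010
4: · MOVVS
5: · ADDLE

EXEC = [1]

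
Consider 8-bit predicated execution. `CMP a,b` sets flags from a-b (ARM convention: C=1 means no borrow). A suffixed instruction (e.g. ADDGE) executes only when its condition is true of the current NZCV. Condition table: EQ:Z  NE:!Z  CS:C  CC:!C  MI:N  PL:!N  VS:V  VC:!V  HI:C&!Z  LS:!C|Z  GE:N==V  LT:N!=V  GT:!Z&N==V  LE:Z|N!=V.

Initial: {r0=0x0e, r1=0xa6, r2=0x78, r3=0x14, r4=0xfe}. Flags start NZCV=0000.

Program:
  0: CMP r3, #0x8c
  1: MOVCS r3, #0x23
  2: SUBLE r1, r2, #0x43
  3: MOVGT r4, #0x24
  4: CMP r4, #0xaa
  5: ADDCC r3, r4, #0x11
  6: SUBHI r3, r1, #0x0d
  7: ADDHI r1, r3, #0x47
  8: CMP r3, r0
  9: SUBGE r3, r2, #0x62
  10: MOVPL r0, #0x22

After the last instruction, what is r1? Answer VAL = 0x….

[0] flags=1001 → (cmp)
[1] flags=1001 CS?F → skip
[2] flags=1001 LE?F → skip
[3] flags=1001 GT?T → r4=0x24
[4] flags=0000 → (cmp)
[5] flags=0000 CC?T → r3=0x35
[6] flags=0000 HI?F → skip
[7] flags=0000 HI?F → skip
[8] flags=0010 → (cmp)
[9] flags=0010 GE?T → r3=0x16
[10] flags=0010 PL?T → r0=0x22

VAL = 0xa6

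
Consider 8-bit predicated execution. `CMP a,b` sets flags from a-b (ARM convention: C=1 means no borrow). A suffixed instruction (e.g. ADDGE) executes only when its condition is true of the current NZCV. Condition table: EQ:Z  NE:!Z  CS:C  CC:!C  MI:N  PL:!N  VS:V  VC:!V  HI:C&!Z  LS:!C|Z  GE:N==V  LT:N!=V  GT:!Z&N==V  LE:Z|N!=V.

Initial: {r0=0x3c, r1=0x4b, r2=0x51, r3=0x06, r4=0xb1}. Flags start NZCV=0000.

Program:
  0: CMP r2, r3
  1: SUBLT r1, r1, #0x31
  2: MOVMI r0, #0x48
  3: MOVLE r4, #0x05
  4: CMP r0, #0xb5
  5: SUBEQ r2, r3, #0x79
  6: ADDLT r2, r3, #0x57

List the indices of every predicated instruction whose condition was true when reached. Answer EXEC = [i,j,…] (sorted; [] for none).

[0] flags=0010 → (cmp)
[1] flags=0010 LT?F → skip
[2] flags=0010 MI?F → skip
[3] flags=0010 LE?F → skip
[4] flags=1001 → (cmp)
[5] flags=1001 EQ?F → skip
[6] flags=1001 LT?F → skip

EXEC = []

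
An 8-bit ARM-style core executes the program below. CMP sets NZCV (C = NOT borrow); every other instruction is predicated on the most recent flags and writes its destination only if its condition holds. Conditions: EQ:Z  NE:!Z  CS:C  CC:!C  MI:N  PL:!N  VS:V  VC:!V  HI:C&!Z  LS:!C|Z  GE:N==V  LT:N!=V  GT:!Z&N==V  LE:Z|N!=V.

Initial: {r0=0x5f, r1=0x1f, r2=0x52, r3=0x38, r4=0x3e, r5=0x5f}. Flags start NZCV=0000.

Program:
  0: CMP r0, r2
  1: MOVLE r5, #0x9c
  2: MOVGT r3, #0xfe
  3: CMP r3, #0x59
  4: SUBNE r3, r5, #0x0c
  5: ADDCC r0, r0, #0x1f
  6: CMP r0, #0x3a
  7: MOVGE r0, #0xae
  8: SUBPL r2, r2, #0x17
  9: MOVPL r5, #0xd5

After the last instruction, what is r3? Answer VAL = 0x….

VAL = 0x53

0: ✓ CMP  NZCV=0010
1: · MOVLE
2: ✓ MOVGT  r3←0xfe
3: ✓ CMP  NZCV=1010
4: ✓ SUBNE  r3←0x53
5: · ADDCC
6: ✓ CMP  NZCV=0010
7: ✓ MOVGE  r0←0xae
8: ✓ SUBPL  r2←0x3b
9: ✓ MOVPL  r5←0xd5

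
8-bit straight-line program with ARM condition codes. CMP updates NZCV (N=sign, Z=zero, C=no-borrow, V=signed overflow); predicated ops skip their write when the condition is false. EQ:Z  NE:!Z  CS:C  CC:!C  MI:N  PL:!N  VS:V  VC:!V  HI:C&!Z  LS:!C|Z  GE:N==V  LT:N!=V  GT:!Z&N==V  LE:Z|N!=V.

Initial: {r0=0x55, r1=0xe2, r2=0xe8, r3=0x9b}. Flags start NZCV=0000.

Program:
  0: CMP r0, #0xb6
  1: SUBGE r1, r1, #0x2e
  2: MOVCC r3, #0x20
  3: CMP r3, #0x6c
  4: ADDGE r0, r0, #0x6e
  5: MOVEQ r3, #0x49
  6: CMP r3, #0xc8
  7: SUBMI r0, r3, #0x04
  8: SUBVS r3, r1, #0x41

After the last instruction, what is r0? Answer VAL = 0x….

0: ✓ CMP  NZCV=1001
1: ✓ SUBGE  r1←0xb4
2: ✓ MOVCC  r3←0x20
3: ✓ CMP  NZCV=1000
4: · ADDGE
5: · MOVEQ
6: ✓ CMP  NZCV=0000
7: · SUBMI
8: · SUBVS

VAL = 0x55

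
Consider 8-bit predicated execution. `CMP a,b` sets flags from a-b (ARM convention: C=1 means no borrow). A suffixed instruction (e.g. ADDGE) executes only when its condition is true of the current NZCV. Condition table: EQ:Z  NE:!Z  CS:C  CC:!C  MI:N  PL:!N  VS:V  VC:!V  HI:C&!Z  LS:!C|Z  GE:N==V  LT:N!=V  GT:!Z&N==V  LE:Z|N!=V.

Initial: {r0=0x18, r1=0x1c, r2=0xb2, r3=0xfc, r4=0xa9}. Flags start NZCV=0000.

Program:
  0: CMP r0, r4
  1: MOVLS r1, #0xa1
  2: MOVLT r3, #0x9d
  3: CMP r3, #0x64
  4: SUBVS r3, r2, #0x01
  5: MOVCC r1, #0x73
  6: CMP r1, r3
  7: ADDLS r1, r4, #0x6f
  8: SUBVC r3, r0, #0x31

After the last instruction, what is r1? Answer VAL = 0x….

[0] flags=0000 → (cmp)
[1] flags=0000 LS?T → r1=0xa1
[2] flags=0000 LT?F → skip
[3] flags=1010 → (cmp)
[4] flags=1010 VS?F → skip
[5] flags=1010 CC?F → skip
[6] flags=1000 → (cmp)
[7] flags=1000 LS?T → r1=0x18
[8] flags=1000 VC?T → r3=0xe7

VAL = 0x18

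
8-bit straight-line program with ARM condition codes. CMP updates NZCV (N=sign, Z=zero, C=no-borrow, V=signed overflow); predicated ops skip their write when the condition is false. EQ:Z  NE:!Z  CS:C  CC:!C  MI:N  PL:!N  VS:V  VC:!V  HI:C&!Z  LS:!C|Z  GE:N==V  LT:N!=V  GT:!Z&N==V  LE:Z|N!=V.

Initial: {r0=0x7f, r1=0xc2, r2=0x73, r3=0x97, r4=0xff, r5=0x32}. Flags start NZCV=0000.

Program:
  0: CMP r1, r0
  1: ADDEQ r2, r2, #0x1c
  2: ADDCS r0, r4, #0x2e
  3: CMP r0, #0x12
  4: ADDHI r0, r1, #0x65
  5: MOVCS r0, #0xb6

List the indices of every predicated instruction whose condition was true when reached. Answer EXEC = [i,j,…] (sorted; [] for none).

EXEC = [2,4,5]

0: ✓ CMP  NZCV=0011
1: · ADDEQ
2: ✓ ADDCS  r0←0x2d
3: ✓ CMP  NZCV=0010
4: ✓ ADDHI  r0←0x27
5: ✓ MOVCS  r0←0xb6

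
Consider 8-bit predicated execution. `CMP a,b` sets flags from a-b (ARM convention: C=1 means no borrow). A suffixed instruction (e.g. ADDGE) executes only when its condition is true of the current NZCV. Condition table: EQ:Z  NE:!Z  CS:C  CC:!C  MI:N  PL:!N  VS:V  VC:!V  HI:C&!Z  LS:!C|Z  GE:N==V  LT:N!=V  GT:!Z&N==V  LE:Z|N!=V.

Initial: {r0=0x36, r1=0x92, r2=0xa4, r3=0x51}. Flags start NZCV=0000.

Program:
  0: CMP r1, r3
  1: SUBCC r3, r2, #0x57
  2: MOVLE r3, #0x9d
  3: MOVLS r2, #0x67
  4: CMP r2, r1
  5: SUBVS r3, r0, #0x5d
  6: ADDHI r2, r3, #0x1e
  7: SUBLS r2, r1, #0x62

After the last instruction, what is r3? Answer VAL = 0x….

VAL = 0x9d

[0] flags=0011 → (cmp)
[1] flags=0011 CC?F → skip
[2] flags=0011 LE?T → r3=0x9d
[3] flags=0011 LS?F → skip
[4] flags=0010 → (cmp)
[5] flags=0010 VS?F → skip
[6] flags=0010 HI?T → r2=0xbb
[7] flags=0010 LS?F → skip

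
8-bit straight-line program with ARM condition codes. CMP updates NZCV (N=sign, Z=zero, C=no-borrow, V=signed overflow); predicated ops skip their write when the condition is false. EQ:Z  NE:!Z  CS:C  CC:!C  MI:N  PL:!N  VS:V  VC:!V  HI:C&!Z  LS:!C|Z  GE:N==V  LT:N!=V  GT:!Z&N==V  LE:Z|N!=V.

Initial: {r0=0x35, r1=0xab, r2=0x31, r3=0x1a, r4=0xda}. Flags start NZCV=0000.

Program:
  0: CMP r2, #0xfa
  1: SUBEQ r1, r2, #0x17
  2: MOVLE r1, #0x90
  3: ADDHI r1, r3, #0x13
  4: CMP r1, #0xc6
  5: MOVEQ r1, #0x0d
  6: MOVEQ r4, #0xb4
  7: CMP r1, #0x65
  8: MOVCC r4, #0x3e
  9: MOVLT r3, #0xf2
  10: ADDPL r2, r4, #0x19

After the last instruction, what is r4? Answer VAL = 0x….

[0] flags=0000 → (cmp)
[1] flags=0000 EQ?F → skip
[2] flags=0000 LE?F → skip
[3] flags=0000 HI?F → skip
[4] flags=1000 → (cmp)
[5] flags=1000 EQ?F → skip
[6] flags=1000 EQ?F → skip
[7] flags=0011 → (cmp)
[8] flags=0011 CC?F → skip
[9] flags=0011 LT?T → r3=0xf2
[10] flags=0011 PL?T → r2=0xf3

VAL = 0xda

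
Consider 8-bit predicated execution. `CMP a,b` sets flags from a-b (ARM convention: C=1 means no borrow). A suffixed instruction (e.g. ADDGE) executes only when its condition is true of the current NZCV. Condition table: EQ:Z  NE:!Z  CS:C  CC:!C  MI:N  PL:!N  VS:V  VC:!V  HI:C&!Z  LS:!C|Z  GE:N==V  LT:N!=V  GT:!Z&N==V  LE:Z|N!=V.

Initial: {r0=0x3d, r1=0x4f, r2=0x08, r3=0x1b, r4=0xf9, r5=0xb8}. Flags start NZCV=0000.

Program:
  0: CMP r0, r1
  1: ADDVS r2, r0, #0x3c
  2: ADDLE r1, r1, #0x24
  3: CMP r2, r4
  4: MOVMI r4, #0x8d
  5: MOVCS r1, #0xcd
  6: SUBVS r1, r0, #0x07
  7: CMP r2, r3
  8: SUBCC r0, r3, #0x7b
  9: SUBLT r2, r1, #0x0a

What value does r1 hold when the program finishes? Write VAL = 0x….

VAL = 0x73

0: ✓ CMP  NZCV=1000
1: · ADDVS
2: ✓ ADDLE  r1←0x73
3: ✓ CMP  NZCV=0000
4: · MOVMI
5: · MOVCS
6: · SUBVS
7: ✓ CMP  NZCV=1000
8: ✓ SUBCC  r0←0xa0
9: ✓ SUBLT  r2←0x69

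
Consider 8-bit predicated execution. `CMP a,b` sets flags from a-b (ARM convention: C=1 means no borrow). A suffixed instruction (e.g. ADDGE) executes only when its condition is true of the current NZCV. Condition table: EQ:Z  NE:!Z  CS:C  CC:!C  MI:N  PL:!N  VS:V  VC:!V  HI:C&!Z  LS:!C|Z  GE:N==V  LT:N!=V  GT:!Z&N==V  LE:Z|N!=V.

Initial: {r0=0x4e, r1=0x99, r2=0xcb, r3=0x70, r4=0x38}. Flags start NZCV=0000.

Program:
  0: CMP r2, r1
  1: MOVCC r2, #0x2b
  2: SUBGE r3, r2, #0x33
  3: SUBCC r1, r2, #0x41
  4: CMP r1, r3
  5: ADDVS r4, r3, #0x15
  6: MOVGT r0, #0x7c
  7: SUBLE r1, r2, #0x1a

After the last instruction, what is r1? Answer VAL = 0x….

0: ✓ CMP  NZCV=0010
1: · MOVCC
2: ✓ SUBGE  r3←0x98
3: · SUBCC
4: ✓ CMP  NZCV=0010
5: · ADDVS
6: ✓ MOVGT  r0←0x7c
7: · SUBLE

VAL = 0x99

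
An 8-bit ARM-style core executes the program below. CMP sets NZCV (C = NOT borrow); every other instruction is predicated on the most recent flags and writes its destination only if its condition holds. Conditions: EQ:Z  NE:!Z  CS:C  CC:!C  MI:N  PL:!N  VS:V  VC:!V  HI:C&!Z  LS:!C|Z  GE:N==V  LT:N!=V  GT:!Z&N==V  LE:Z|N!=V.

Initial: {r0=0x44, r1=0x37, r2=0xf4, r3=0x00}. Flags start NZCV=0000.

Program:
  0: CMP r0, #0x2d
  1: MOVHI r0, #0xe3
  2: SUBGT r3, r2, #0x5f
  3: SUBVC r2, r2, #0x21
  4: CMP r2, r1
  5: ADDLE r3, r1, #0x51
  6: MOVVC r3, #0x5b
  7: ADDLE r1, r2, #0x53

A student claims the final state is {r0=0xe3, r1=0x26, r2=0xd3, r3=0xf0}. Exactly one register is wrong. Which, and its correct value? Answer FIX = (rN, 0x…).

[0] flags=0010 → (cmp)
[1] flags=0010 HI?T → r0=0xe3
[2] flags=0010 GT?T → r3=0x95
[3] flags=0010 VC?T → r2=0xd3
[4] flags=1010 → (cmp)
[5] flags=1010 LE?T → r3=0x88
[6] flags=1010 VC?T → r3=0x5b
[7] flags=1010 LE?T → r1=0x26

FIX = (r3, 0x5b)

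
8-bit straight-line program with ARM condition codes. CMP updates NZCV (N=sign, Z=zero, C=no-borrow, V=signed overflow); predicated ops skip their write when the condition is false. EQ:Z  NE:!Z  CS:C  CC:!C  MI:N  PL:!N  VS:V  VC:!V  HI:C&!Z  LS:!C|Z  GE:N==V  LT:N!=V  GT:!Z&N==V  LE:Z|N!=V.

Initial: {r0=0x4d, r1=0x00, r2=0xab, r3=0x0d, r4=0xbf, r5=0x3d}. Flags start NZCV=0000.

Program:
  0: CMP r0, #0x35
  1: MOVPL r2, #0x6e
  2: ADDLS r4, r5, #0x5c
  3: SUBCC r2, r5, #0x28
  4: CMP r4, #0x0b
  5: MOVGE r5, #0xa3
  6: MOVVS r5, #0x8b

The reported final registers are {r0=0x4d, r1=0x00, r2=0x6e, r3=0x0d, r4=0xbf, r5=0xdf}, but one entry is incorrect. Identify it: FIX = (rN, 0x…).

0: ✓ CMP  NZCV=0010
1: ✓ MOVPL  r2←0x6e
2: · ADDLS
3: · SUBCC
4: ✓ CMP  NZCV=1010
5: · MOVGE
6: · MOVVS

FIX = (r5, 0x3d)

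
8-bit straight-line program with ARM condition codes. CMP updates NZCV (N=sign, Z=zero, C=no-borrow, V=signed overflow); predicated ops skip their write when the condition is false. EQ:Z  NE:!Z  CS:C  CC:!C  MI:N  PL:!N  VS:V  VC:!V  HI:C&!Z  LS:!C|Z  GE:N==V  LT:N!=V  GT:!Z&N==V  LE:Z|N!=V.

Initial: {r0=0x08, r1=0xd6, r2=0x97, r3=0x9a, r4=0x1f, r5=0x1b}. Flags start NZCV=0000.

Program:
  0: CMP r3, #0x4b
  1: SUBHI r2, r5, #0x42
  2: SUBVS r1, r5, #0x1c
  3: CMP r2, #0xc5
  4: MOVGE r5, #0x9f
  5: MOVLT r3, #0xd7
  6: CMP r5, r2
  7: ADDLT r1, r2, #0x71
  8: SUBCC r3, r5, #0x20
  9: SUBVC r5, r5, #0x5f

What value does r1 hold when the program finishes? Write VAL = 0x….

VAL = 0x4a

0: ✓ CMP  NZCV=0011
1: ✓ SUBHI  r2←0xd9
2: ✓ SUBVS  r1←0xff
3: ✓ CMP  NZCV=0010
4: ✓ MOVGE  r5←0x9f
5: · MOVLT
6: ✓ CMP  NZCV=1000
7: ✓ ADDLT  r1←0x4a
8: ✓ SUBCC  r3←0x7f
9: ✓ SUBVC  r5←0x40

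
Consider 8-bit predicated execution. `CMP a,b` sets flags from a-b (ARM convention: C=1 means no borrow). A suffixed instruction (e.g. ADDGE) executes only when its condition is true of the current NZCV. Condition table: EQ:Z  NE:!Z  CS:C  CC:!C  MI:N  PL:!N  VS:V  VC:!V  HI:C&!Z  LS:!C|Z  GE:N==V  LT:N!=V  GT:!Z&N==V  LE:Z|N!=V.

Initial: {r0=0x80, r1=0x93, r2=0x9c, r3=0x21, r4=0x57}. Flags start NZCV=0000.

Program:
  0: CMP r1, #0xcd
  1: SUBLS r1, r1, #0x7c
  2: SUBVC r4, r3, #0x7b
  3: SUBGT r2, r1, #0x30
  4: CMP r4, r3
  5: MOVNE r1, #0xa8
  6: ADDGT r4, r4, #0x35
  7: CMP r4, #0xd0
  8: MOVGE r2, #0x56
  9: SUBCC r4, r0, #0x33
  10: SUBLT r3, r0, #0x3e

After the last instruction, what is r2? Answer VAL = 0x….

0: ✓ CMP  NZCV=1000
1: ✓ SUBLS  r1←0x17
2: ✓ SUBVC  r4←0xa6
3: · SUBGT
4: ✓ CMP  NZCV=1010
5: ✓ MOVNE  r1←0xa8
6: · ADDGT
7: ✓ CMP  NZCV=1000
8: · MOVGE
9: ✓ SUBCC  r4←0x4d
10: ✓ SUBLT  r3←0x42

VAL = 0x9c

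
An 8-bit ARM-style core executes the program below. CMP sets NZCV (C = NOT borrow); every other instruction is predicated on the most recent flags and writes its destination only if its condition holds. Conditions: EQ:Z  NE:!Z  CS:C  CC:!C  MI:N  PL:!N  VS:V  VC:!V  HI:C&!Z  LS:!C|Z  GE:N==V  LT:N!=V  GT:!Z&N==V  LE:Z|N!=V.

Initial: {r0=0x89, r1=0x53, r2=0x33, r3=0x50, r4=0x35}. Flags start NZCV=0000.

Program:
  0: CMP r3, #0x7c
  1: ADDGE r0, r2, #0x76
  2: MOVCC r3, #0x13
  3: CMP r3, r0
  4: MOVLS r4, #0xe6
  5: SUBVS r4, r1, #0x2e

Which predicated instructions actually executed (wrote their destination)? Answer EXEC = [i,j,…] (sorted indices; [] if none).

EXEC = [2,4,5]

0: ✓ CMP  NZCV=1000
1: · ADDGE
2: ✓ MOVCC  r3←0x13
3: ✓ CMP  NZCV=1001
4: ✓ MOVLS  r4←0xe6
5: ✓ SUBVS  r4←0x25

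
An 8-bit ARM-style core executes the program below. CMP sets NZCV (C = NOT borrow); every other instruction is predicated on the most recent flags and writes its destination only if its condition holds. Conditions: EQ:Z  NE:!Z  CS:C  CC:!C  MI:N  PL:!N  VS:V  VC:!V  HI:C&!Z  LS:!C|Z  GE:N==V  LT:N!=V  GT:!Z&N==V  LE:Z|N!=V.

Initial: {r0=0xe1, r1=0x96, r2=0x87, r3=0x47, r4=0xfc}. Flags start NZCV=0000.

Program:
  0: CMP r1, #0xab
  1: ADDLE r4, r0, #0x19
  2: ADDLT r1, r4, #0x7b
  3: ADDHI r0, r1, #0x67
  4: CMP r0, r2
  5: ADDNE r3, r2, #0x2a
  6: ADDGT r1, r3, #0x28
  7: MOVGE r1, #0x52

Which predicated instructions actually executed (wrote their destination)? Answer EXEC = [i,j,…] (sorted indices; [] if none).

EXEC = [1,2,5,6,7]

[0] flags=1000 → (cmp)
[1] flags=1000 LE?T → r4=0xfa
[2] flags=1000 LT?T → r1=0x75
[3] flags=1000 HI?F → skip
[4] flags=0010 → (cmp)
[5] flags=0010 NE?T → r3=0xb1
[6] flags=0010 GT?T → r1=0xd9
[7] flags=0010 GE?T → r1=0x52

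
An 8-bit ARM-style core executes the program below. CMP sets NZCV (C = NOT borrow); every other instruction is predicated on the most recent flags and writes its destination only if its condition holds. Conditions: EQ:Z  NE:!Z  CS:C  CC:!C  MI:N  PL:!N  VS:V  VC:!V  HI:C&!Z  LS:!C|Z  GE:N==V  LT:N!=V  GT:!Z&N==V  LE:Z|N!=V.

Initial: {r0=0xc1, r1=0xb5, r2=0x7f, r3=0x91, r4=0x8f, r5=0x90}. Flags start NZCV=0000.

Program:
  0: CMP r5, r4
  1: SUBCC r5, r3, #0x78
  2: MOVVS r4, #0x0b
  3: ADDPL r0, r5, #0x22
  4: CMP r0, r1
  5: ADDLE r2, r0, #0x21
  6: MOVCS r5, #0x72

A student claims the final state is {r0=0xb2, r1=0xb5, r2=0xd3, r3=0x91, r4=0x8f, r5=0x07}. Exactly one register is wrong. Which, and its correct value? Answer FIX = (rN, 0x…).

FIX = (r5, 0x90)

[0] flags=0010 → (cmp)
[1] flags=0010 CC?F → skip
[2] flags=0010 VS?F → skip
[3] flags=0010 PL?T → r0=0xb2
[4] flags=1000 → (cmp)
[5] flags=1000 LE?T → r2=0xd3
[6] flags=1000 CS?F → skip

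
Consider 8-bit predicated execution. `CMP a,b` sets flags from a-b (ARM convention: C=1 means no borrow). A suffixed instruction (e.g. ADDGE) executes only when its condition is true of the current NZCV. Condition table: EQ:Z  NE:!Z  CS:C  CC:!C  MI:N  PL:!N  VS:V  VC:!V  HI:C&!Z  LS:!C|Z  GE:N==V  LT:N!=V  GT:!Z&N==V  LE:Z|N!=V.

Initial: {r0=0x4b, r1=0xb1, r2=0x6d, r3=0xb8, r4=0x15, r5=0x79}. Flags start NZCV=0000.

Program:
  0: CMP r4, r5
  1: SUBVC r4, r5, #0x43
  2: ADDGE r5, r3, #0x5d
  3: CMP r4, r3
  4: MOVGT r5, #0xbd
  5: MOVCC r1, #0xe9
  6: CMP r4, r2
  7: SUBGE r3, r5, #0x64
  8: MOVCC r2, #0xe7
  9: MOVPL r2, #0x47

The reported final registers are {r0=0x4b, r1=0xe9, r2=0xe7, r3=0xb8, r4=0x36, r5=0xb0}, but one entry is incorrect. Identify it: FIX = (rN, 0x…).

FIX = (r5, 0xbd)

[0] flags=1000 → (cmp)
[1] flags=1000 VC?T → r4=0x36
[2] flags=1000 GE?F → skip
[3] flags=0000 → (cmp)
[4] flags=0000 GT?T → r5=0xbd
[5] flags=0000 CC?T → r1=0xe9
[6] flags=1000 → (cmp)
[7] flags=1000 GE?F → skip
[8] flags=1000 CC?T → r2=0xe7
[9] flags=1000 PL?F → skip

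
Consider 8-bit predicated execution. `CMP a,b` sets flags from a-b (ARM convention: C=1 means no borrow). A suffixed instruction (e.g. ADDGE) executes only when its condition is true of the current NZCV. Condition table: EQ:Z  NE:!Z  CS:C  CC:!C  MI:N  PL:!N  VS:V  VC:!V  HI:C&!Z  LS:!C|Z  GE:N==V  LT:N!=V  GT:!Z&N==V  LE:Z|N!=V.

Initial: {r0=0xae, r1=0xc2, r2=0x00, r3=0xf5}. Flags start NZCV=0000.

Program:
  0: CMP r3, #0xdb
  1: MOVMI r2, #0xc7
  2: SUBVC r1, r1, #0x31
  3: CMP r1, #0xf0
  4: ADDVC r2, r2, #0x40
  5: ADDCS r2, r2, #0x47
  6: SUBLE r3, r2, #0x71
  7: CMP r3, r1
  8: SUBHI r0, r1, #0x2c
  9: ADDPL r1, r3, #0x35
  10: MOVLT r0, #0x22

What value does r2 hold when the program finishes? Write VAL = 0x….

0: ✓ CMP  NZCV=0010
1: · MOVMI
2: ✓ SUBVC  r1←0x91
3: ✓ CMP  NZCV=1000
4: ✓ ADDVC  r2←0x40
5: · ADDCS
6: ✓ SUBLE  r3←0xcf
7: ✓ CMP  NZCV=0010
8: ✓ SUBHI  r0←0x65
9: ✓ ADDPL  r1←0x04
10: · MOVLT

VAL = 0x40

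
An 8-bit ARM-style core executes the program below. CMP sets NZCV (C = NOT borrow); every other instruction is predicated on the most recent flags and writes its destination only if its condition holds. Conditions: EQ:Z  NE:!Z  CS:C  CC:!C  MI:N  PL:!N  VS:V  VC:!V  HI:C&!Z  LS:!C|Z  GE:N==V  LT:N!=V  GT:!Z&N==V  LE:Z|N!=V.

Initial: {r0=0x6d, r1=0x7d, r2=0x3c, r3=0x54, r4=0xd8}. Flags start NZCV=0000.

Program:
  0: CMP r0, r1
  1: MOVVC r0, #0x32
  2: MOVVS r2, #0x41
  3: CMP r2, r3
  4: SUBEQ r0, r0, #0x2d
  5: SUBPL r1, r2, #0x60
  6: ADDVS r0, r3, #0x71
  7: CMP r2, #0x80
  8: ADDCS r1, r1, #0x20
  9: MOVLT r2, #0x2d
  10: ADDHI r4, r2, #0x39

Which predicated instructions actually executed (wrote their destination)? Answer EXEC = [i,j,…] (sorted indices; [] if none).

EXEC = [1]

0: ✓ CMP  NZCV=1000
1: ✓ MOVVC  r0←0x32
2: · MOVVS
3: ✓ CMP  NZCV=1000
4: · SUBEQ
5: · SUBPL
6: · ADDVS
7: ✓ CMP  NZCV=1001
8: · ADDCS
9: · MOVLT
10: · ADDHI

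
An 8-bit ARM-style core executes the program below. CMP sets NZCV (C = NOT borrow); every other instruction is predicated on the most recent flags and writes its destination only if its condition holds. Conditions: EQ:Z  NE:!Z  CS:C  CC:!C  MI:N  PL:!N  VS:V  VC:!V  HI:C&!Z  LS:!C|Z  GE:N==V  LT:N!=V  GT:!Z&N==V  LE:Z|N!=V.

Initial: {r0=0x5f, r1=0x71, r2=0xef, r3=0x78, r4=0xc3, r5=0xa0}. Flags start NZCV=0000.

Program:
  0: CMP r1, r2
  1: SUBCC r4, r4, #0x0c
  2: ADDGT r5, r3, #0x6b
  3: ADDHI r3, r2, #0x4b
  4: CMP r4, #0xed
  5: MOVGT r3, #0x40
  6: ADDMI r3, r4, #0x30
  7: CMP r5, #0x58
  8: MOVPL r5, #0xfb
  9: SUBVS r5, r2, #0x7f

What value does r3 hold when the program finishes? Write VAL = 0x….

VAL = 0xe7

0: ✓ CMP  NZCV=1001
1: ✓ SUBCC  r4←0xb7
2: ✓ ADDGT  r5←0xe3
3: · ADDHI
4: ✓ CMP  NZCV=1000
5: · MOVGT
6: ✓ ADDMI  r3←0xe7
7: ✓ CMP  NZCV=1010
8: · MOVPL
9: · SUBVS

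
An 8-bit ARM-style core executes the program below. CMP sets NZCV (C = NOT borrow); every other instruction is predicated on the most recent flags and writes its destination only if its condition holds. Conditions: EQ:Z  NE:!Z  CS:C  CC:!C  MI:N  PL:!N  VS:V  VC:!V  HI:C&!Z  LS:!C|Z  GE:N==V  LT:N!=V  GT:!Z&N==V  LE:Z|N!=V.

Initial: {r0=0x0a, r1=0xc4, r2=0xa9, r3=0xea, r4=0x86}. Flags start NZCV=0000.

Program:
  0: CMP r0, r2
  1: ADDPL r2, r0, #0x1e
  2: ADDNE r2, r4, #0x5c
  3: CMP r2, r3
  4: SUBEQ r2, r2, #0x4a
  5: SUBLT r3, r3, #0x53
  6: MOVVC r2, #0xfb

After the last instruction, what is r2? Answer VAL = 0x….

[0] flags=0000 → (cmp)
[1] flags=0000 PL?T → r2=0x28
[2] flags=0000 NE?T → r2=0xe2
[3] flags=1000 → (cmp)
[4] flags=1000 EQ?F → skip
[5] flags=1000 LT?T → r3=0x97
[6] flags=1000 VC?T → r2=0xfb

VAL = 0xfb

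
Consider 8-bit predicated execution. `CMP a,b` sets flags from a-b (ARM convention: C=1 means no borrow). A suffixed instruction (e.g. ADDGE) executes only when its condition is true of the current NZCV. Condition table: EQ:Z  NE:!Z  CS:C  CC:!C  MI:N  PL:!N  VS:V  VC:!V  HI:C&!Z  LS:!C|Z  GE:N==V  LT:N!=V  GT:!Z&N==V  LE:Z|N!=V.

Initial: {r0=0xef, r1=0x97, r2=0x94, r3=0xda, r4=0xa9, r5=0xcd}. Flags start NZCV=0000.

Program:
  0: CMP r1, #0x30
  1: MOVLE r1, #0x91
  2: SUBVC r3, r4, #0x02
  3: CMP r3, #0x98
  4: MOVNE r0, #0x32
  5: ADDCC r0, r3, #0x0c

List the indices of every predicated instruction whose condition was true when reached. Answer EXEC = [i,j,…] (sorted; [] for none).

EXEC = [1,4]

0: ✓ CMP  NZCV=0011
1: ✓ MOVLE  r1←0x91
2: · SUBVC
3: ✓ CMP  NZCV=0010
4: ✓ MOVNE  r0←0x32
5: · ADDCC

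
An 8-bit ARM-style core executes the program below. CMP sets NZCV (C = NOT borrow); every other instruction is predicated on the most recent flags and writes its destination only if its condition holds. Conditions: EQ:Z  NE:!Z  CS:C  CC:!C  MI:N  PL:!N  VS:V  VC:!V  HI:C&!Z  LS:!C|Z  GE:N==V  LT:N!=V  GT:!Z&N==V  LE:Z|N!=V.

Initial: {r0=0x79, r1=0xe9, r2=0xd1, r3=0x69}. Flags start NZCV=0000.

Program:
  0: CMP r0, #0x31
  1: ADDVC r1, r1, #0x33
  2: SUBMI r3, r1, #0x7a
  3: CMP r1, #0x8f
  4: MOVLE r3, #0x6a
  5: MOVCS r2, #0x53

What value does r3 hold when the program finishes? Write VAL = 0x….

VAL = 0x69

0: ✓ CMP  NZCV=0010
1: ✓ ADDVC  r1←0x1c
2: · SUBMI
3: ✓ CMP  NZCV=1001
4: · MOVLE
5: · MOVCS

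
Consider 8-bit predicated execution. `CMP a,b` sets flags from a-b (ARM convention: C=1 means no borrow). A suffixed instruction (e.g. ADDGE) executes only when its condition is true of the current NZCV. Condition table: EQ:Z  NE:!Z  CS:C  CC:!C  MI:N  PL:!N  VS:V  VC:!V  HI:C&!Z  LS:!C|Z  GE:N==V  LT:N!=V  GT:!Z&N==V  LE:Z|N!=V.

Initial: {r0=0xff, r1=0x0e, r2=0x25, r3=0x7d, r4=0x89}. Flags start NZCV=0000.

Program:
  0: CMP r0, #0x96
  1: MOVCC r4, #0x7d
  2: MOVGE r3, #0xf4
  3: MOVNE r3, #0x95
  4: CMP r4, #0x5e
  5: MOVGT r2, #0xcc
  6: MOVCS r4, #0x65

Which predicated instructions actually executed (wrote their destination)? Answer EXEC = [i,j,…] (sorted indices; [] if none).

EXEC = [2,3,6]

[0] flags=0010 → (cmp)
[1] flags=0010 CC?F → skip
[2] flags=0010 GE?T → r3=0xf4
[3] flags=0010 NE?T → r3=0x95
[4] flags=0011 → (cmp)
[5] flags=0011 GT?F → skip
[6] flags=0011 CS?T → r4=0x65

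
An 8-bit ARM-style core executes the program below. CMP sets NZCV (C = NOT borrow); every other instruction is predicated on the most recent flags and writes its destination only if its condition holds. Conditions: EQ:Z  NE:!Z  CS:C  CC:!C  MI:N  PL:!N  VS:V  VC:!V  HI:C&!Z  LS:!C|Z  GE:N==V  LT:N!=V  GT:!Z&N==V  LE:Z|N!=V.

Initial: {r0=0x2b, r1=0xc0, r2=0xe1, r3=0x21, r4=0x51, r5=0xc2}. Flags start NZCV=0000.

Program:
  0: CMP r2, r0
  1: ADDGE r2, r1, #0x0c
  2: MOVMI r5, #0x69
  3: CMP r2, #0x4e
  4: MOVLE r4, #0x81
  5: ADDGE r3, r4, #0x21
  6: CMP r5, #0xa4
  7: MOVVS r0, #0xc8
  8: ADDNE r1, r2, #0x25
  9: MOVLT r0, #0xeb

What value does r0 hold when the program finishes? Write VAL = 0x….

VAL = 0xc8

0: ✓ CMP  NZCV=1010
1: · ADDGE
2: ✓ MOVMI  r5←0x69
3: ✓ CMP  NZCV=1010
4: ✓ MOVLE  r4←0x81
5: · ADDGE
6: ✓ CMP  NZCV=1001
7: ✓ MOVVS  r0←0xc8
8: ✓ ADDNE  r1←0x06
9: · MOVLT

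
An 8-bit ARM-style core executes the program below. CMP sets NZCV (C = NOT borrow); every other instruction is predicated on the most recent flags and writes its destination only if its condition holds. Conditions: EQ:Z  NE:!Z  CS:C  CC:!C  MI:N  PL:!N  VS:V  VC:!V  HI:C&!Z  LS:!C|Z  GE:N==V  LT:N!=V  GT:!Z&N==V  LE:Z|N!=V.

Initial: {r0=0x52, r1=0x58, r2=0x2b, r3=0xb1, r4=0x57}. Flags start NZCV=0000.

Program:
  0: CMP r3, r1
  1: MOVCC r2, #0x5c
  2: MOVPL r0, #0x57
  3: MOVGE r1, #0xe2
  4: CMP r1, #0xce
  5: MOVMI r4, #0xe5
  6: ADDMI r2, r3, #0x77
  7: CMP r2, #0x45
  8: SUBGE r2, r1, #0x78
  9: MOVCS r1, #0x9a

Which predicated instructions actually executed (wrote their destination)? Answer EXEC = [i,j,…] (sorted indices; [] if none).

EXEC = [2,5,6]

0: ✓ CMP  NZCV=0011
1: · MOVCC
2: ✓ MOVPL  r0←0x57
3: · MOVGE
4: ✓ CMP  NZCV=1001
5: ✓ MOVMI  r4←0xe5
6: ✓ ADDMI  r2←0x28
7: ✓ CMP  NZCV=1000
8: · SUBGE
9: · MOVCS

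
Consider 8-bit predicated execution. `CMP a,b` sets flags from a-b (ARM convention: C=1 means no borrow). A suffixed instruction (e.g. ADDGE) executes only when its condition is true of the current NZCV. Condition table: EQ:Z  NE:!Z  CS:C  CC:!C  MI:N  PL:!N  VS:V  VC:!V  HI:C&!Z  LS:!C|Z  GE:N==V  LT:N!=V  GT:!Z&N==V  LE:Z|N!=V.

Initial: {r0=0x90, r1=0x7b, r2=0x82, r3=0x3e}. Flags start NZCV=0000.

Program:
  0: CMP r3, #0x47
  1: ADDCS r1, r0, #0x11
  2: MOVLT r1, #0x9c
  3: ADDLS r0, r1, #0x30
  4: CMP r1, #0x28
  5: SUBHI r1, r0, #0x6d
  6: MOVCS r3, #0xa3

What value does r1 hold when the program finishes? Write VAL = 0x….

VAL = 0x5f

[0] flags=1000 → (cmp)
[1] flags=1000 CS?F → skip
[2] flags=1000 LT?T → r1=0x9c
[3] flags=1000 LS?T → r0=0xcc
[4] flags=0011 → (cmp)
[5] flags=0011 HI?T → r1=0x5f
[6] flags=0011 CS?T → r3=0xa3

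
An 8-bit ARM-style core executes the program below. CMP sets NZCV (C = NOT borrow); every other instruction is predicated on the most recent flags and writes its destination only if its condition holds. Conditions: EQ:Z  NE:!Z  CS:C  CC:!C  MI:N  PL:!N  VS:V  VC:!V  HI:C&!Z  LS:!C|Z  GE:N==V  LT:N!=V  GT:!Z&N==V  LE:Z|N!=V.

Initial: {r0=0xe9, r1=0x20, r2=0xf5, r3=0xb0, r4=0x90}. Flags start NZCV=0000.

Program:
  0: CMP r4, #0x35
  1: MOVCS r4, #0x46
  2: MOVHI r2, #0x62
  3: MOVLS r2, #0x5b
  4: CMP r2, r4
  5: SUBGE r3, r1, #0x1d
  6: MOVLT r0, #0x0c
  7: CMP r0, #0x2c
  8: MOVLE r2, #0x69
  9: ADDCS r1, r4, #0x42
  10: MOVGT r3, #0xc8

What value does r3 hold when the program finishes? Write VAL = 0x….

VAL = 0x03

[0] flags=0011 → (cmp)
[1] flags=0011 CS?T → r4=0x46
[2] flags=0011 HI?T → r2=0x62
[3] flags=0011 LS?F → skip
[4] flags=0010 → (cmp)
[5] flags=0010 GE?T → r3=0x03
[6] flags=0010 LT?F → skip
[7] flags=1010 → (cmp)
[8] flags=1010 LE?T → r2=0x69
[9] flags=1010 CS?T → r1=0x88
[10] flags=1010 GT?F → skip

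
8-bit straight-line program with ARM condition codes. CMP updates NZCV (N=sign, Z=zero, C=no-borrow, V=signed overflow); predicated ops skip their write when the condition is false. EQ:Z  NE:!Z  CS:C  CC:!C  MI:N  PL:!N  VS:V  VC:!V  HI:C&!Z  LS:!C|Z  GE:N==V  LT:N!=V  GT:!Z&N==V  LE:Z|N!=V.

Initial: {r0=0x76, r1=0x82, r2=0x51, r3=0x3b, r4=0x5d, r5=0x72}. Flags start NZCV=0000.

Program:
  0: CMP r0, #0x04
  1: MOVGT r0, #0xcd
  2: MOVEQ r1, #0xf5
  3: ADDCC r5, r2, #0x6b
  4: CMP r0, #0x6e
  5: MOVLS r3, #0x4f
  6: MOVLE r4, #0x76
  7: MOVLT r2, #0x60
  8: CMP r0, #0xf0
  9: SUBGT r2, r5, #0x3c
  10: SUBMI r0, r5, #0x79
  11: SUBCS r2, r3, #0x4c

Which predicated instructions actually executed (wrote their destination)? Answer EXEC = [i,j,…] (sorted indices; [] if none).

0: ✓ CMP  NZCV=0010
1: ✓ MOVGT  r0←0xcd
2: · MOVEQ
3: · ADDCC
4: ✓ CMP  NZCV=0011
5: · MOVLS
6: ✓ MOVLE  r4←0x76
7: ✓ MOVLT  r2←0x60
8: ✓ CMP  NZCV=1000
9: · SUBGT
10: ✓ SUBMI  r0←0xf9
11: · SUBCS

EXEC = [1,6,7,10]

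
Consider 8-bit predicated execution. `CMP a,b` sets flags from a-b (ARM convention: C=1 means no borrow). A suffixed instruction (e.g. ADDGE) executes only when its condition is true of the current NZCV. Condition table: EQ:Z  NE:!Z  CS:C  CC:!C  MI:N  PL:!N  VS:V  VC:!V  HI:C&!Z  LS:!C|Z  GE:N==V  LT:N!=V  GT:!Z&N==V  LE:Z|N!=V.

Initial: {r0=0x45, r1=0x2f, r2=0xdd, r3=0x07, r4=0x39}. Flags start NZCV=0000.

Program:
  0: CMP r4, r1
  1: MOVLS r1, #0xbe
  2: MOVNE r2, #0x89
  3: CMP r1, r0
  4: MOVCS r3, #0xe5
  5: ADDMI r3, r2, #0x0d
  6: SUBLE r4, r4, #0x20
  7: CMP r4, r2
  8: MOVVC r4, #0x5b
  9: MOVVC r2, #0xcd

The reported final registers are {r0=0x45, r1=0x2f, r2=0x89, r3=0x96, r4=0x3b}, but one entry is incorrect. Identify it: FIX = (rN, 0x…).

[0] flags=0010 → (cmp)
[1] flags=0010 LS?F → skip
[2] flags=0010 NE?T → r2=0x89
[3] flags=1000 → (cmp)
[4] flags=1000 CS?F → skip
[5] flags=1000 MI?T → r3=0x96
[6] flags=1000 LE?T → r4=0x19
[7] flags=1001 → (cmp)
[8] flags=1001 VC?F → skip
[9] flags=1001 VC?F → skip

FIX = (r4, 0x19)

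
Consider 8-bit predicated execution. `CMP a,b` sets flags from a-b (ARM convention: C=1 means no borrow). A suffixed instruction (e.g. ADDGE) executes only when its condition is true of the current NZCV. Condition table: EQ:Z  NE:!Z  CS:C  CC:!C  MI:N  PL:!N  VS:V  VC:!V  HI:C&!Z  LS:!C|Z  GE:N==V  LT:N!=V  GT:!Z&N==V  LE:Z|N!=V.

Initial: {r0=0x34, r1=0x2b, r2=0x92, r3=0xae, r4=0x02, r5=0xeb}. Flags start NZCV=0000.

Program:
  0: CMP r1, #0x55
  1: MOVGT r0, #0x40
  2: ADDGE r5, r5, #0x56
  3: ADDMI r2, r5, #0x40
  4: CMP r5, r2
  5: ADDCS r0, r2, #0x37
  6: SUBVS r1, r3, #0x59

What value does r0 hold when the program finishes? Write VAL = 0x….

[0] flags=1000 → (cmp)
[1] flags=1000 GT?F → skip
[2] flags=1000 GE?F → skip
[3] flags=1000 MI?T → r2=0x2b
[4] flags=1010 → (cmp)
[5] flags=1010 CS?T → r0=0x62
[6] flags=1010 VS?F → skip

VAL = 0x62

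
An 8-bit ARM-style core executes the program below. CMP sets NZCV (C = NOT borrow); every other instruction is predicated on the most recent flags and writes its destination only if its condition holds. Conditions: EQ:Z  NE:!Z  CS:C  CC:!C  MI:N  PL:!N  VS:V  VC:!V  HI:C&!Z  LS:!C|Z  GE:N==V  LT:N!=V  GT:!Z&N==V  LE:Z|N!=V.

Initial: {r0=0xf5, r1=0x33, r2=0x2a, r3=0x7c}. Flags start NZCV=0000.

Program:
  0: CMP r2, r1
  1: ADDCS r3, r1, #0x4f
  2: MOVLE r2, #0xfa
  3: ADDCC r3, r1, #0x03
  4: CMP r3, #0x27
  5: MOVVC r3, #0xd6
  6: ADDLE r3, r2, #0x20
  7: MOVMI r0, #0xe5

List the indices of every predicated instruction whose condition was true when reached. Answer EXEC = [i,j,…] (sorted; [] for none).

EXEC = [2,3,5]

0: ✓ CMP  NZCV=1000
1: · ADDCS
2: ✓ MOVLE  r2←0xfa
3: ✓ ADDCC  r3←0x36
4: ✓ CMP  NZCV=0010
5: ✓ MOVVC  r3←0xd6
6: · ADDLE
7: · MOVMI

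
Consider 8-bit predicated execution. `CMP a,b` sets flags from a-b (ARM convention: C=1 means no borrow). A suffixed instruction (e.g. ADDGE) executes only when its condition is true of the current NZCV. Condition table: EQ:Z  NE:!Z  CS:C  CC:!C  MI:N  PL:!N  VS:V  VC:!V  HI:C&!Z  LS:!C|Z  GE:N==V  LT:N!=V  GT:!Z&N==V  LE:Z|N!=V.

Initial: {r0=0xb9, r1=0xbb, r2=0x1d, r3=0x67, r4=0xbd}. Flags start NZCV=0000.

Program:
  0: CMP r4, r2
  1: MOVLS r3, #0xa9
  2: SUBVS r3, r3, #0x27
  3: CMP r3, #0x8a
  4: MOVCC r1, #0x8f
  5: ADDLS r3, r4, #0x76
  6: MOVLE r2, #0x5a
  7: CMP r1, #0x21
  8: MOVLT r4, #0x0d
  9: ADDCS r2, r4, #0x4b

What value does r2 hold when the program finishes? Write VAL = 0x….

VAL = 0x58

0: ✓ CMP  NZCV=1010
1: · MOVLS
2: · SUBVS
3: ✓ CMP  NZCV=1001
4: ✓ MOVCC  r1←0x8f
5: ✓ ADDLS  r3←0x33
6: · MOVLE
7: ✓ CMP  NZCV=0011
8: ✓ MOVLT  r4←0x0d
9: ✓ ADDCS  r2←0x58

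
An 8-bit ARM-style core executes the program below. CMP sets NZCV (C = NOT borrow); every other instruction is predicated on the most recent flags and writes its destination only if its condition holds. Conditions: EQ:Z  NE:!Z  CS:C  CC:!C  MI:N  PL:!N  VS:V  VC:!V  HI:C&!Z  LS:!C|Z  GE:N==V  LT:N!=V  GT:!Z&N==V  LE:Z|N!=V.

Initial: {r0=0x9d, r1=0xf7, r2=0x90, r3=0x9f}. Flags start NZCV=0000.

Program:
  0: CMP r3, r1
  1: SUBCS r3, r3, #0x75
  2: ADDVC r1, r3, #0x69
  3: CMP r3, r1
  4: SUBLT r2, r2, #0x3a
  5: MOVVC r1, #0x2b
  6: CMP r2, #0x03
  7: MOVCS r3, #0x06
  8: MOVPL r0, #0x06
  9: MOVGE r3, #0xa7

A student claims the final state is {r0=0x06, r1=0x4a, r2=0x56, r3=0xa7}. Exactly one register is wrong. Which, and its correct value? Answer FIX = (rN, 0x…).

FIX = (r1, 0x2b)

[0] flags=1000 → (cmp)
[1] flags=1000 CS?F → skip
[2] flags=1000 VC?T → r1=0x08
[3] flags=1010 → (cmp)
[4] flags=1010 LT?T → r2=0x56
[5] flags=1010 VC?T → r1=0x2b
[6] flags=0010 → (cmp)
[7] flags=0010 CS?T → r3=0x06
[8] flags=0010 PL?T → r0=0x06
[9] flags=0010 GE?T → r3=0xa7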